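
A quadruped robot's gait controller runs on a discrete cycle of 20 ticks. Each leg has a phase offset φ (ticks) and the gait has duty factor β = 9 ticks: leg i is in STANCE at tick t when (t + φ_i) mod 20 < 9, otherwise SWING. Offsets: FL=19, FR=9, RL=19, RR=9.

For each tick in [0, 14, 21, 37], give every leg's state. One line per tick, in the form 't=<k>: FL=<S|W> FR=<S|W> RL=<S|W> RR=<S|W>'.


t=0: phase=(19,9,19,9) vs β=9 → FL=W FR=W RL=W RR=W
t=14: phase=(13,3,13,3) vs β=9 → FL=W FR=S RL=W RR=S
t=21: phase=(0,10,0,10) vs β=9 → FL=S FR=W RL=S RR=W
t=37: phase=(16,6,16,6) vs β=9 → FL=W FR=S RL=W RR=S

t=0: FL=W FR=W RL=W RR=W
t=14: FL=W FR=S RL=W RR=S
t=21: FL=S FR=W RL=S RR=W
t=37: FL=W FR=S RL=W RR=S


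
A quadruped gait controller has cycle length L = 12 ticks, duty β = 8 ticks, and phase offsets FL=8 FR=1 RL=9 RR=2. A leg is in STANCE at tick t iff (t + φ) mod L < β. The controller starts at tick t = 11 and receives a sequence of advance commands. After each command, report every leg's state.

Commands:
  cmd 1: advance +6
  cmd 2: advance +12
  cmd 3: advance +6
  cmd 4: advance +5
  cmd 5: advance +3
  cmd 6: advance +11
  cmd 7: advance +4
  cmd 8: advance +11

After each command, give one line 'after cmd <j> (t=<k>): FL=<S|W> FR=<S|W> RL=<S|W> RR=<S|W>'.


after cmd 1 (t=17): FL=S FR=S RL=S RR=S
after cmd 2 (t=29): FL=S FR=S RL=S RR=S
after cmd 3 (t=35): FL=S FR=S RL=W RR=S
after cmd 4 (t=40): FL=S FR=S RL=S RR=S
after cmd 5 (t=43): FL=S FR=W RL=S RR=W
after cmd 6 (t=54): FL=S FR=S RL=S RR=W
after cmd 7 (t=58): FL=S FR=W RL=S RR=S
after cmd 8 (t=69): FL=S FR=W RL=S RR=W

start t=11: FL=S FR=S RL=W RR=S
cmd 1: advance +6 → t=17, phase=(1,6,2,7) → FL=S FR=S RL=S RR=S
cmd 2: advance +12 → t=29, phase=(1,6,2,7) → FL=S FR=S RL=S RR=S
cmd 3: advance +6 → t=35, phase=(7,0,8,1) → FL=S FR=S RL=W RR=S
cmd 4: advance +5 → t=40, phase=(0,5,1,6) → FL=S FR=S RL=S RR=S
cmd 5: advance +3 → t=43, phase=(3,8,4,9) → FL=S FR=W RL=S RR=W
cmd 6: advance +11 → t=54, phase=(2,7,3,8) → FL=S FR=S RL=S RR=W
cmd 7: advance +4 → t=58, phase=(6,11,7,0) → FL=S FR=W RL=S RR=S
cmd 8: advance +11 → t=69, phase=(5,10,6,11) → FL=S FR=W RL=S RR=W


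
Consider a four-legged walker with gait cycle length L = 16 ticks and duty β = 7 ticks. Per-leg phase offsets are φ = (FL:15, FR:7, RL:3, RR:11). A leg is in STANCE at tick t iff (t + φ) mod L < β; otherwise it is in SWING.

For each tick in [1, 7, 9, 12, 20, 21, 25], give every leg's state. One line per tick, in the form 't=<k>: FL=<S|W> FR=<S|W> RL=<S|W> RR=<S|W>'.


t=1: phase=(0,8,4,12) vs β=7 → FL=S FR=W RL=S RR=W
t=7: phase=(6,14,10,2) vs β=7 → FL=S FR=W RL=W RR=S
t=9: phase=(8,0,12,4) vs β=7 → FL=W FR=S RL=W RR=S
t=12: phase=(11,3,15,7) vs β=7 → FL=W FR=S RL=W RR=W
t=20: phase=(3,11,7,15) vs β=7 → FL=S FR=W RL=W RR=W
t=21: phase=(4,12,8,0) vs β=7 → FL=S FR=W RL=W RR=S
t=25: phase=(8,0,12,4) vs β=7 → FL=W FR=S RL=W RR=S

t=1: FL=S FR=W RL=S RR=W
t=7: FL=S FR=W RL=W RR=S
t=9: FL=W FR=S RL=W RR=S
t=12: FL=W FR=S RL=W RR=W
t=20: FL=S FR=W RL=W RR=W
t=21: FL=S FR=W RL=W RR=S
t=25: FL=W FR=S RL=W RR=S


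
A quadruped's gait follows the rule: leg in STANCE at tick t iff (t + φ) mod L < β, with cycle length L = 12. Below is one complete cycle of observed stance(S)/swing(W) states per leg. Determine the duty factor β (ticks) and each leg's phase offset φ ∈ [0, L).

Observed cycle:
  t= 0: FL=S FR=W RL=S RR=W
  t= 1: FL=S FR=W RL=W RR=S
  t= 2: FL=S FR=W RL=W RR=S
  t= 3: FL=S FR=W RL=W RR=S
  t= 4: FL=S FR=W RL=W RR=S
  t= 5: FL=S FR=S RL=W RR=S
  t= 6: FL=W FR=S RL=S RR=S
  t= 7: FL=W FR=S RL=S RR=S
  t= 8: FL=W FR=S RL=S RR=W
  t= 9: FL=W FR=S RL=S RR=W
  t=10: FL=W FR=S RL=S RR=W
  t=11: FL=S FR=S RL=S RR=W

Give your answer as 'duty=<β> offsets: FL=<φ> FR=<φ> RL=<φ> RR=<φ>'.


duty=7 offsets: FL=1 FR=7 RL=6 RR=11

duty β = stance ticks per leg = 7
FL: stance ticks = 7; W→S at t=11 → φ=1
FR: stance ticks = 7; W→S at t=5 → φ=7
RL: stance ticks = 7; W→S at t=6 → φ=6
RR: stance ticks = 7; W→S at t=1 → φ=11


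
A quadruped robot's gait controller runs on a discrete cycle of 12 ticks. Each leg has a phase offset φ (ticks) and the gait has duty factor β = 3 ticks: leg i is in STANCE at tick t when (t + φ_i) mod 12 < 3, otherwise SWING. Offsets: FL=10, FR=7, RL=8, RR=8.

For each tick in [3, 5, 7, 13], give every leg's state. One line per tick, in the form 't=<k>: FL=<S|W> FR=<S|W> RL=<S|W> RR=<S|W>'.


t=3: phase=(1,10,11,11) vs β=3 → FL=S FR=W RL=W RR=W
t=5: phase=(3,0,1,1) vs β=3 → FL=W FR=S RL=S RR=S
t=7: phase=(5,2,3,3) vs β=3 → FL=W FR=S RL=W RR=W
t=13: phase=(11,8,9,9) vs β=3 → FL=W FR=W RL=W RR=W

t=3: FL=S FR=W RL=W RR=W
t=5: FL=W FR=S RL=S RR=S
t=7: FL=W FR=S RL=W RR=W
t=13: FL=W FR=W RL=W RR=W


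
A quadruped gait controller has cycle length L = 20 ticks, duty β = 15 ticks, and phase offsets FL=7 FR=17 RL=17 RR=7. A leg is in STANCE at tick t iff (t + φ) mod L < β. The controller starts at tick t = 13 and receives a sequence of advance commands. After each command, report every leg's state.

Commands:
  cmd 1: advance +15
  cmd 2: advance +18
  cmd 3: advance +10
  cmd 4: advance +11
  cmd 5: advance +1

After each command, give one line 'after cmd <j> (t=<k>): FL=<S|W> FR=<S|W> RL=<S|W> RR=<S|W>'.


start t=13: FL=S FR=S RL=S RR=S
cmd 1: advance +15 → t=28, phase=(15,5,5,15) → FL=W FR=S RL=S RR=W
cmd 2: advance +18 → t=46, phase=(13,3,3,13) → FL=S FR=S RL=S RR=S
cmd 3: advance +10 → t=56, phase=(3,13,13,3) → FL=S FR=S RL=S RR=S
cmd 4: advance +11 → t=67, phase=(14,4,4,14) → FL=S FR=S RL=S RR=S
cmd 5: advance +1 → t=68, phase=(15,5,5,15) → FL=W FR=S RL=S RR=W

after cmd 1 (t=28): FL=W FR=S RL=S RR=W
after cmd 2 (t=46): FL=S FR=S RL=S RR=S
after cmd 3 (t=56): FL=S FR=S RL=S RR=S
after cmd 4 (t=67): FL=S FR=S RL=S RR=S
after cmd 5 (t=68): FL=W FR=S RL=S RR=W


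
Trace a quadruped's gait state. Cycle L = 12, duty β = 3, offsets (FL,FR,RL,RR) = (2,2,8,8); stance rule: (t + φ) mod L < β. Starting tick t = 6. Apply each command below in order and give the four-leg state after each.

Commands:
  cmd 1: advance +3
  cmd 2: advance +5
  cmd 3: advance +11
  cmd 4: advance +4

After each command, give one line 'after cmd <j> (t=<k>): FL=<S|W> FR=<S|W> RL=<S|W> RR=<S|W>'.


start t=6: FL=W FR=W RL=S RR=S
cmd 1: advance +3 → t=9, phase=(11,11,5,5) → FL=W FR=W RL=W RR=W
cmd 2: advance +5 → t=14, phase=(4,4,10,10) → FL=W FR=W RL=W RR=W
cmd 3: advance +11 → t=25, phase=(3,3,9,9) → FL=W FR=W RL=W RR=W
cmd 4: advance +4 → t=29, phase=(7,7,1,1) → FL=W FR=W RL=S RR=S

after cmd 1 (t=9): FL=W FR=W RL=W RR=W
after cmd 2 (t=14): FL=W FR=W RL=W RR=W
after cmd 3 (t=25): FL=W FR=W RL=W RR=W
after cmd 4 (t=29): FL=W FR=W RL=S RR=S


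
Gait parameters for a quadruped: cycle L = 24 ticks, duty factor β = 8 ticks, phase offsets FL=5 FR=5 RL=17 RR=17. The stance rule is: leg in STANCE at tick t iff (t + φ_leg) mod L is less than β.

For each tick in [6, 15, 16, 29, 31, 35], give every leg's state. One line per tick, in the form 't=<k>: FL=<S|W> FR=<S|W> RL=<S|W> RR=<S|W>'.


t=6: phase=(11,11,23,23) vs β=8 → FL=W FR=W RL=W RR=W
t=15: phase=(20,20,8,8) vs β=8 → FL=W FR=W RL=W RR=W
t=16: phase=(21,21,9,9) vs β=8 → FL=W FR=W RL=W RR=W
t=29: phase=(10,10,22,22) vs β=8 → FL=W FR=W RL=W RR=W
t=31: phase=(12,12,0,0) vs β=8 → FL=W FR=W RL=S RR=S
t=35: phase=(16,16,4,4) vs β=8 → FL=W FR=W RL=S RR=S

t=6: FL=W FR=W RL=W RR=W
t=15: FL=W FR=W RL=W RR=W
t=16: FL=W FR=W RL=W RR=W
t=29: FL=W FR=W RL=W RR=W
t=31: FL=W FR=W RL=S RR=S
t=35: FL=W FR=W RL=S RR=S


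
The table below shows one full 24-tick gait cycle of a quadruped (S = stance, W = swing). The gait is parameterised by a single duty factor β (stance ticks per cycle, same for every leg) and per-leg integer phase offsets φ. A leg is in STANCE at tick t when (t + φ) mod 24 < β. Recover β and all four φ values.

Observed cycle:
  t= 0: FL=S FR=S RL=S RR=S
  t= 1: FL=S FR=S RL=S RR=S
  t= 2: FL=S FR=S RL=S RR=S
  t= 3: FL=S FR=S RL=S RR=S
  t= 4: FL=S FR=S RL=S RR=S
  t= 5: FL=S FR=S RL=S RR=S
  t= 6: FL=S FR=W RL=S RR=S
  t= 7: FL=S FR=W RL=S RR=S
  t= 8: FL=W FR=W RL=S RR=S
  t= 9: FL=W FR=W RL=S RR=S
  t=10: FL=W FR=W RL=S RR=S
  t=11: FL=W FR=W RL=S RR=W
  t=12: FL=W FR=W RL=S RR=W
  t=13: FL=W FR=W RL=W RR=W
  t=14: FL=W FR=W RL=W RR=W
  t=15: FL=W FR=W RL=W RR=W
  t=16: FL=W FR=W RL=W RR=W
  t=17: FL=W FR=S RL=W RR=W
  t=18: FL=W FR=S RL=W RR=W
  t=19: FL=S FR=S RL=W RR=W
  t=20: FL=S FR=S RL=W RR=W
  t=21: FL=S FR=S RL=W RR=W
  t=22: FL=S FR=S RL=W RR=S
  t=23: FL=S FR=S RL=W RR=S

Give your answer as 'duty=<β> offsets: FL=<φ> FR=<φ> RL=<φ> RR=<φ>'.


duty=13 offsets: FL=5 FR=7 RL=0 RR=2

duty β = stance ticks per leg = 13
FL: stance ticks = 13; W→S at t=19 → φ=5
FR: stance ticks = 13; W→S at t=17 → φ=7
RL: stance ticks = 13; W→S at t=0 → φ=0
RR: stance ticks = 13; W→S at t=22 → φ=2


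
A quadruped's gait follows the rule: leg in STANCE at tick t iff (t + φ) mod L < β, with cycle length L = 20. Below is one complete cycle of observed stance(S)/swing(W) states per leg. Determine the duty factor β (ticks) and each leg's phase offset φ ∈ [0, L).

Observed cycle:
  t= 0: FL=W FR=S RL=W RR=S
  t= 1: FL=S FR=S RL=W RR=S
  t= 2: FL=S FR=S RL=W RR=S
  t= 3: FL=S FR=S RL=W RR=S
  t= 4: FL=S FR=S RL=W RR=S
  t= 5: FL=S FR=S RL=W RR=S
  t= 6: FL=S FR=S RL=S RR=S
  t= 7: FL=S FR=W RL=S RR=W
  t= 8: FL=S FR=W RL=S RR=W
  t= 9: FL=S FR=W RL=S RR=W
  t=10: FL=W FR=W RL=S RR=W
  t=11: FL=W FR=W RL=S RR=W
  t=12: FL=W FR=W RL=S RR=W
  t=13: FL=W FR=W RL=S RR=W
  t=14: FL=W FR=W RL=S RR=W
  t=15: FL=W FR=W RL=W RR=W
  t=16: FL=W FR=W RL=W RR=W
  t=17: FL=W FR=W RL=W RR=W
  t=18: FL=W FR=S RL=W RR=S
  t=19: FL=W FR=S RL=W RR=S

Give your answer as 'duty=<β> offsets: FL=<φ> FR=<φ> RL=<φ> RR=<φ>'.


duty β = stance ticks per leg = 9
FL: stance ticks = 9; W→S at t=1 → φ=19
FR: stance ticks = 9; W→S at t=18 → φ=2
RL: stance ticks = 9; W→S at t=6 → φ=14
RR: stance ticks = 9; W→S at t=18 → φ=2

duty=9 offsets: FL=19 FR=2 RL=14 RR=2


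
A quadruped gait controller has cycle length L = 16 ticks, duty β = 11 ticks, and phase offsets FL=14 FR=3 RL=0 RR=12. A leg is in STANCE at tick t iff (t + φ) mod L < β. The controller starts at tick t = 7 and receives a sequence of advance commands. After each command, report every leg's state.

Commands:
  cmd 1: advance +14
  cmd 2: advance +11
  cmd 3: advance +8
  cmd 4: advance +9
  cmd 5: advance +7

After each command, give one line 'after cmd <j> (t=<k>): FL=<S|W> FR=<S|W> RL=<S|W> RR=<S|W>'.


after cmd 1 (t=21): FL=S FR=S RL=S RR=S
after cmd 2 (t=32): FL=W FR=S RL=S RR=W
after cmd 3 (t=40): FL=S FR=W RL=S RR=S
after cmd 4 (t=49): FL=W FR=S RL=S RR=W
after cmd 5 (t=56): FL=S FR=W RL=S RR=S

start t=7: FL=S FR=S RL=S RR=S
cmd 1: advance +14 → t=21, phase=(3,8,5,1) → FL=S FR=S RL=S RR=S
cmd 2: advance +11 → t=32, phase=(14,3,0,12) → FL=W FR=S RL=S RR=W
cmd 3: advance +8 → t=40, phase=(6,11,8,4) → FL=S FR=W RL=S RR=S
cmd 4: advance +9 → t=49, phase=(15,4,1,13) → FL=W FR=S RL=S RR=W
cmd 5: advance +7 → t=56, phase=(6,11,8,4) → FL=S FR=W RL=S RR=S


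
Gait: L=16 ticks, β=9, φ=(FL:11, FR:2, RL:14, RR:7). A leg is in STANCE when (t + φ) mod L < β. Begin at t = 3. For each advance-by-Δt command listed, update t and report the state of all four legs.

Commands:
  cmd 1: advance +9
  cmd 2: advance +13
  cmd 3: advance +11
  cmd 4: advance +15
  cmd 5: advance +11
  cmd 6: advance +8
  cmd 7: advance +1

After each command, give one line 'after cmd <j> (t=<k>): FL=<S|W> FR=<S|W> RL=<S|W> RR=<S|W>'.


start t=3: FL=W FR=S RL=S RR=W
cmd 1: advance +9 → t=12, phase=(7,14,10,3) → FL=S FR=W RL=W RR=S
cmd 2: advance +13 → t=25, phase=(4,11,7,0) → FL=S FR=W RL=S RR=S
cmd 3: advance +11 → t=36, phase=(15,6,2,11) → FL=W FR=S RL=S RR=W
cmd 4: advance +15 → t=51, phase=(14,5,1,10) → FL=W FR=S RL=S RR=W
cmd 5: advance +11 → t=62, phase=(9,0,12,5) → FL=W FR=S RL=W RR=S
cmd 6: advance +8 → t=70, phase=(1,8,4,13) → FL=S FR=S RL=S RR=W
cmd 7: advance +1 → t=71, phase=(2,9,5,14) → FL=S FR=W RL=S RR=W

after cmd 1 (t=12): FL=S FR=W RL=W RR=S
after cmd 2 (t=25): FL=S FR=W RL=S RR=S
after cmd 3 (t=36): FL=W FR=S RL=S RR=W
after cmd 4 (t=51): FL=W FR=S RL=S RR=W
after cmd 5 (t=62): FL=W FR=S RL=W RR=S
after cmd 6 (t=70): FL=S FR=S RL=S RR=W
after cmd 7 (t=71): FL=S FR=W RL=S RR=W


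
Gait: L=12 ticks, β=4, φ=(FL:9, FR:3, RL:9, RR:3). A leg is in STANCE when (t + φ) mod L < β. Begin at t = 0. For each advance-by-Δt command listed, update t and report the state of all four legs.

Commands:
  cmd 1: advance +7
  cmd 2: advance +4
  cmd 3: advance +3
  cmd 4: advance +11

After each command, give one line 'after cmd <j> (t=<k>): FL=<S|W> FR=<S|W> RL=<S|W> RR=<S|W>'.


start t=0: FL=W FR=S RL=W RR=S
cmd 1: advance +7 → t=7, phase=(4,10,4,10) → FL=W FR=W RL=W RR=W
cmd 2: advance +4 → t=11, phase=(8,2,8,2) → FL=W FR=S RL=W RR=S
cmd 3: advance +3 → t=14, phase=(11,5,11,5) → FL=W FR=W RL=W RR=W
cmd 4: advance +11 → t=25, phase=(10,4,10,4) → FL=W FR=W RL=W RR=W

after cmd 1 (t=7): FL=W FR=W RL=W RR=W
after cmd 2 (t=11): FL=W FR=S RL=W RR=S
after cmd 3 (t=14): FL=W FR=W RL=W RR=W
after cmd 4 (t=25): FL=W FR=W RL=W RR=W


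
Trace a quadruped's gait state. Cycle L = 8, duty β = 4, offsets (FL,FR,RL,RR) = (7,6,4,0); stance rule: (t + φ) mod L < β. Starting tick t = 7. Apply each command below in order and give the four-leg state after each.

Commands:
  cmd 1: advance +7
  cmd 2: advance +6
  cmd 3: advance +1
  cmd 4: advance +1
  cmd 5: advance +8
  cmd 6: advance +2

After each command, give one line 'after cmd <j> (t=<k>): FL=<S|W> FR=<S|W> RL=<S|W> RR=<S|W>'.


after cmd 1 (t=14): FL=W FR=W RL=S RR=W
after cmd 2 (t=20): FL=S FR=S RL=S RR=W
after cmd 3 (t=21): FL=W FR=S RL=S RR=W
after cmd 4 (t=22): FL=W FR=W RL=S RR=W
after cmd 5 (t=30): FL=W FR=W RL=S RR=W
after cmd 6 (t=32): FL=W FR=W RL=W RR=S

start t=7: FL=W FR=W RL=S RR=W
cmd 1: advance +7 → t=14, phase=(5,4,2,6) → FL=W FR=W RL=S RR=W
cmd 2: advance +6 → t=20, phase=(3,2,0,4) → FL=S FR=S RL=S RR=W
cmd 3: advance +1 → t=21, phase=(4,3,1,5) → FL=W FR=S RL=S RR=W
cmd 4: advance +1 → t=22, phase=(5,4,2,6) → FL=W FR=W RL=S RR=W
cmd 5: advance +8 → t=30, phase=(5,4,2,6) → FL=W FR=W RL=S RR=W
cmd 6: advance +2 → t=32, phase=(7,6,4,0) → FL=W FR=W RL=W RR=S


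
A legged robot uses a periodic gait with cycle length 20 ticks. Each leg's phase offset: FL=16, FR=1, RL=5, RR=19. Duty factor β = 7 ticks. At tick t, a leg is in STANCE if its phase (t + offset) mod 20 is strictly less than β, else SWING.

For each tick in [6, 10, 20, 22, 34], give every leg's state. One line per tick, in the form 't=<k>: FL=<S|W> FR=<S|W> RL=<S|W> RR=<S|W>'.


t=6: FL=S FR=W RL=W RR=S
t=10: FL=S FR=W RL=W RR=W
t=20: FL=W FR=S RL=S RR=W
t=22: FL=W FR=S RL=W RR=S
t=34: FL=W FR=W RL=W RR=W

t=6: phase=(2,7,11,5) vs β=7 → FL=S FR=W RL=W RR=S
t=10: phase=(6,11,15,9) vs β=7 → FL=S FR=W RL=W RR=W
t=20: phase=(16,1,5,19) vs β=7 → FL=W FR=S RL=S RR=W
t=22: phase=(18,3,7,1) vs β=7 → FL=W FR=S RL=W RR=S
t=34: phase=(10,15,19,13) vs β=7 → FL=W FR=W RL=W RR=W


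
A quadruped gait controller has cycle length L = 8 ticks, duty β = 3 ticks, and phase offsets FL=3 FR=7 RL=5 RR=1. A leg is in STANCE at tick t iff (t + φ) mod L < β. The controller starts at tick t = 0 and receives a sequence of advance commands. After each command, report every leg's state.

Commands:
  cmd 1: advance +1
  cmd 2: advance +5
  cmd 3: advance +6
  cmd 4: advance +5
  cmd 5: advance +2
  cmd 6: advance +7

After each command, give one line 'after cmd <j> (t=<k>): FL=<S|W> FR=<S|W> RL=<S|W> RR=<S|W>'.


start t=0: FL=W FR=W RL=W RR=S
cmd 1: advance +1 → t=1, phase=(4,0,6,2) → FL=W FR=S RL=W RR=S
cmd 2: advance +5 → t=6, phase=(1,5,3,7) → FL=S FR=W RL=W RR=W
cmd 3: advance +6 → t=12, phase=(7,3,1,5) → FL=W FR=W RL=S RR=W
cmd 4: advance +5 → t=17, phase=(4,0,6,2) → FL=W FR=S RL=W RR=S
cmd 5: advance +2 → t=19, phase=(6,2,0,4) → FL=W FR=S RL=S RR=W
cmd 6: advance +7 → t=26, phase=(5,1,7,3) → FL=W FR=S RL=W RR=W

after cmd 1 (t=1): FL=W FR=S RL=W RR=S
after cmd 2 (t=6): FL=S FR=W RL=W RR=W
after cmd 3 (t=12): FL=W FR=W RL=S RR=W
after cmd 4 (t=17): FL=W FR=S RL=W RR=S
after cmd 5 (t=19): FL=W FR=S RL=S RR=W
after cmd 6 (t=26): FL=W FR=S RL=W RR=W


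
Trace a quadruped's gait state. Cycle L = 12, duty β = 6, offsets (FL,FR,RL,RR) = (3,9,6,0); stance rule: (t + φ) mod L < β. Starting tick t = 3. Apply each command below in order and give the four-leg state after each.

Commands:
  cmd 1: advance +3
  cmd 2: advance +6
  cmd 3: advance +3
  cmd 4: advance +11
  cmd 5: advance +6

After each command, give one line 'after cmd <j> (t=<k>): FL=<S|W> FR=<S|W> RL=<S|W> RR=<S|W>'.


start t=3: FL=W FR=S RL=W RR=S
cmd 1: advance +3 → t=6, phase=(9,3,0,6) → FL=W FR=S RL=S RR=W
cmd 2: advance +6 → t=12, phase=(3,9,6,0) → FL=S FR=W RL=W RR=S
cmd 3: advance +3 → t=15, phase=(6,0,9,3) → FL=W FR=S RL=W RR=S
cmd 4: advance +11 → t=26, phase=(5,11,8,2) → FL=S FR=W RL=W RR=S
cmd 5: advance +6 → t=32, phase=(11,5,2,8) → FL=W FR=S RL=S RR=W

after cmd 1 (t=6): FL=W FR=S RL=S RR=W
after cmd 2 (t=12): FL=S FR=W RL=W RR=S
after cmd 3 (t=15): FL=W FR=S RL=W RR=S
after cmd 4 (t=26): FL=S FR=W RL=W RR=S
after cmd 5 (t=32): FL=W FR=S RL=S RR=W


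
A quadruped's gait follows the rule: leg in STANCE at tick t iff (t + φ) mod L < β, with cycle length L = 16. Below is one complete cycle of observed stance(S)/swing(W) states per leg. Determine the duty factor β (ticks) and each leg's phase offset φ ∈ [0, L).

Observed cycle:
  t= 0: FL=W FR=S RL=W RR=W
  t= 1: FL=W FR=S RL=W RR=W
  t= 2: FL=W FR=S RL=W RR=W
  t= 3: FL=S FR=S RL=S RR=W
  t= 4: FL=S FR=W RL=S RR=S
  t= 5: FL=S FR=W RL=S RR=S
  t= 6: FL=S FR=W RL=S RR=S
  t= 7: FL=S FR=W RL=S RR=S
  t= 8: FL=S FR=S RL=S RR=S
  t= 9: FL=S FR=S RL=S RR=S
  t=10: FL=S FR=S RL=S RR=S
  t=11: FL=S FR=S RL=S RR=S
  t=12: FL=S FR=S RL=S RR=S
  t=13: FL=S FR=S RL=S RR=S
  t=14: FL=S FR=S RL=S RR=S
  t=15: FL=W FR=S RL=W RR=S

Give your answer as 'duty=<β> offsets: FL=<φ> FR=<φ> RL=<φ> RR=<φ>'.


duty β = stance ticks per leg = 12
FL: stance ticks = 12; W→S at t=3 → φ=13
FR: stance ticks = 12; W→S at t=8 → φ=8
RL: stance ticks = 12; W→S at t=3 → φ=13
RR: stance ticks = 12; W→S at t=4 → φ=12

duty=12 offsets: FL=13 FR=8 RL=13 RR=12


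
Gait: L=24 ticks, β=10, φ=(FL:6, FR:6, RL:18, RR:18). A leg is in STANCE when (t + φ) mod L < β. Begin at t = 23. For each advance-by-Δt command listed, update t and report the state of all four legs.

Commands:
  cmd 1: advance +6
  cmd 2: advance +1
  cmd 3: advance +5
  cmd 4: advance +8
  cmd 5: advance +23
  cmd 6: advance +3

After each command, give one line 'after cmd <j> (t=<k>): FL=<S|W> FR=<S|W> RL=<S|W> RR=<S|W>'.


after cmd 1 (t=29): FL=W FR=W RL=W RR=W
after cmd 2 (t=30): FL=W FR=W RL=S RR=S
after cmd 3 (t=35): FL=W FR=W RL=S RR=S
after cmd 4 (t=43): FL=S FR=S RL=W RR=W
after cmd 5 (t=66): FL=S FR=S RL=W RR=W
after cmd 6 (t=69): FL=S FR=S RL=W RR=W

start t=23: FL=S FR=S RL=W RR=W
cmd 1: advance +6 → t=29, phase=(11,11,23,23) → FL=W FR=W RL=W RR=W
cmd 2: advance +1 → t=30, phase=(12,12,0,0) → FL=W FR=W RL=S RR=S
cmd 3: advance +5 → t=35, phase=(17,17,5,5) → FL=W FR=W RL=S RR=S
cmd 4: advance +8 → t=43, phase=(1,1,13,13) → FL=S FR=S RL=W RR=W
cmd 5: advance +23 → t=66, phase=(0,0,12,12) → FL=S FR=S RL=W RR=W
cmd 6: advance +3 → t=69, phase=(3,3,15,15) → FL=S FR=S RL=W RR=W


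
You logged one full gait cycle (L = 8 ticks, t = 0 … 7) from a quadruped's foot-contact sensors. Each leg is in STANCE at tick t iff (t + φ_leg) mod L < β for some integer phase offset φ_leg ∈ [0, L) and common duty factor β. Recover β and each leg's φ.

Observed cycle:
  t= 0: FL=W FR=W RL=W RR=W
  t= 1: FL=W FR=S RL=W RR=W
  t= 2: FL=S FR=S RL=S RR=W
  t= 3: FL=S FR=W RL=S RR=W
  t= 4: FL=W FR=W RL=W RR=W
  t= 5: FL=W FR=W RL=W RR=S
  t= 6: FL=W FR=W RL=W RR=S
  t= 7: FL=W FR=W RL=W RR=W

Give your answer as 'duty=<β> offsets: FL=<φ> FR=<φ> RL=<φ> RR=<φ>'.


duty β = stance ticks per leg = 2
FL: stance ticks = 2; W→S at t=2 → φ=6
FR: stance ticks = 2; W→S at t=1 → φ=7
RL: stance ticks = 2; W→S at t=2 → φ=6
RR: stance ticks = 2; W→S at t=5 → φ=3

duty=2 offsets: FL=6 FR=7 RL=6 RR=3


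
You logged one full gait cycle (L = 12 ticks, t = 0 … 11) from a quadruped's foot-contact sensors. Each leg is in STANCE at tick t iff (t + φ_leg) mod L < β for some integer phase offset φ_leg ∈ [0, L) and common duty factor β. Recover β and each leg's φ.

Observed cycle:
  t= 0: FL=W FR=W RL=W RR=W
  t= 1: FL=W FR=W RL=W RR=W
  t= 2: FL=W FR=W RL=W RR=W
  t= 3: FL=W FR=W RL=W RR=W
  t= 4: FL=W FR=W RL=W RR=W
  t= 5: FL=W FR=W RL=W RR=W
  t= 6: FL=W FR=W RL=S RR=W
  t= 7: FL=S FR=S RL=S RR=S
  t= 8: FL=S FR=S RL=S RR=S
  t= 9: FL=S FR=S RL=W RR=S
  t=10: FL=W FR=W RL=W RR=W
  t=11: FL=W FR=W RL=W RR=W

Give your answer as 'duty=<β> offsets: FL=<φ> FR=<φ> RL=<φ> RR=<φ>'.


duty=3 offsets: FL=5 FR=5 RL=6 RR=5

duty β = stance ticks per leg = 3
FL: stance ticks = 3; W→S at t=7 → φ=5
FR: stance ticks = 3; W→S at t=7 → φ=5
RL: stance ticks = 3; W→S at t=6 → φ=6
RR: stance ticks = 3; W→S at t=7 → φ=5


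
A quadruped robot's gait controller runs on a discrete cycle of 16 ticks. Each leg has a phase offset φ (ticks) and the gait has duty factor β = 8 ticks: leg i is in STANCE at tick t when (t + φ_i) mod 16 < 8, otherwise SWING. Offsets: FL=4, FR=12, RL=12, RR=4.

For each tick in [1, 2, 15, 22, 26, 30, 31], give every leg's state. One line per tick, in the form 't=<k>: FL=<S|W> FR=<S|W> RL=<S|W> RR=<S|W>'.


t=1: phase=(5,13,13,5) vs β=8 → FL=S FR=W RL=W RR=S
t=2: phase=(6,14,14,6) vs β=8 → FL=S FR=W RL=W RR=S
t=15: phase=(3,11,11,3) vs β=8 → FL=S FR=W RL=W RR=S
t=22: phase=(10,2,2,10) vs β=8 → FL=W FR=S RL=S RR=W
t=26: phase=(14,6,6,14) vs β=8 → FL=W FR=S RL=S RR=W
t=30: phase=(2,10,10,2) vs β=8 → FL=S FR=W RL=W RR=S
t=31: phase=(3,11,11,3) vs β=8 → FL=S FR=W RL=W RR=S

t=1: FL=S FR=W RL=W RR=S
t=2: FL=S FR=W RL=W RR=S
t=15: FL=S FR=W RL=W RR=S
t=22: FL=W FR=S RL=S RR=W
t=26: FL=W FR=S RL=S RR=W
t=30: FL=S FR=W RL=W RR=S
t=31: FL=S FR=W RL=W RR=S


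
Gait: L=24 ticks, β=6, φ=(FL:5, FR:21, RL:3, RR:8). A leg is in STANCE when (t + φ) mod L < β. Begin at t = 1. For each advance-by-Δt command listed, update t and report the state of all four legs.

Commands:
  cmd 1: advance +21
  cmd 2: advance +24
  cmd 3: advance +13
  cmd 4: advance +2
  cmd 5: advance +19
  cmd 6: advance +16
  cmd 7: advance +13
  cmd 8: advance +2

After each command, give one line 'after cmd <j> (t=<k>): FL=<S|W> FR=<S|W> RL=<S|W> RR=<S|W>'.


after cmd 1 (t=22): FL=S FR=W RL=S RR=W
after cmd 2 (t=46): FL=S FR=W RL=S RR=W
after cmd 3 (t=59): FL=W FR=W RL=W RR=W
after cmd 4 (t=61): FL=W FR=W RL=W RR=W
after cmd 5 (t=80): FL=W FR=S RL=W RR=W
after cmd 6 (t=96): FL=S FR=W RL=S RR=W
after cmd 7 (t=109): FL=W FR=W RL=W RR=W
after cmd 8 (t=111): FL=W FR=W RL=W RR=W

start t=1: FL=W FR=W RL=S RR=W
cmd 1: advance +21 → t=22, phase=(3,19,1,6) → FL=S FR=W RL=S RR=W
cmd 2: advance +24 → t=46, phase=(3,19,1,6) → FL=S FR=W RL=S RR=W
cmd 3: advance +13 → t=59, phase=(16,8,14,19) → FL=W FR=W RL=W RR=W
cmd 4: advance +2 → t=61, phase=(18,10,16,21) → FL=W FR=W RL=W RR=W
cmd 5: advance +19 → t=80, phase=(13,5,11,16) → FL=W FR=S RL=W RR=W
cmd 6: advance +16 → t=96, phase=(5,21,3,8) → FL=S FR=W RL=S RR=W
cmd 7: advance +13 → t=109, phase=(18,10,16,21) → FL=W FR=W RL=W RR=W
cmd 8: advance +2 → t=111, phase=(20,12,18,23) → FL=W FR=W RL=W RR=W


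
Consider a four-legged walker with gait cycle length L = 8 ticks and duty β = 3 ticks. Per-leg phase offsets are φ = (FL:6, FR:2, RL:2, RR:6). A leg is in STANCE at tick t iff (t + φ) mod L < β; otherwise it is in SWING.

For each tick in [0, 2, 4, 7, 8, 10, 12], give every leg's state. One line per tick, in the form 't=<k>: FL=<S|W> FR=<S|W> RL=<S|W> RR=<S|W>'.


t=0: phase=(6,2,2,6) vs β=3 → FL=W FR=S RL=S RR=W
t=2: phase=(0,4,4,0) vs β=3 → FL=S FR=W RL=W RR=S
t=4: phase=(2,6,6,2) vs β=3 → FL=S FR=W RL=W RR=S
t=7: phase=(5,1,1,5) vs β=3 → FL=W FR=S RL=S RR=W
t=8: phase=(6,2,2,6) vs β=3 → FL=W FR=S RL=S RR=W
t=10: phase=(0,4,4,0) vs β=3 → FL=S FR=W RL=W RR=S
t=12: phase=(2,6,6,2) vs β=3 → FL=S FR=W RL=W RR=S

t=0: FL=W FR=S RL=S RR=W
t=2: FL=S FR=W RL=W RR=S
t=4: FL=S FR=W RL=W RR=S
t=7: FL=W FR=S RL=S RR=W
t=8: FL=W FR=S RL=S RR=W
t=10: FL=S FR=W RL=W RR=S
t=12: FL=S FR=W RL=W RR=S


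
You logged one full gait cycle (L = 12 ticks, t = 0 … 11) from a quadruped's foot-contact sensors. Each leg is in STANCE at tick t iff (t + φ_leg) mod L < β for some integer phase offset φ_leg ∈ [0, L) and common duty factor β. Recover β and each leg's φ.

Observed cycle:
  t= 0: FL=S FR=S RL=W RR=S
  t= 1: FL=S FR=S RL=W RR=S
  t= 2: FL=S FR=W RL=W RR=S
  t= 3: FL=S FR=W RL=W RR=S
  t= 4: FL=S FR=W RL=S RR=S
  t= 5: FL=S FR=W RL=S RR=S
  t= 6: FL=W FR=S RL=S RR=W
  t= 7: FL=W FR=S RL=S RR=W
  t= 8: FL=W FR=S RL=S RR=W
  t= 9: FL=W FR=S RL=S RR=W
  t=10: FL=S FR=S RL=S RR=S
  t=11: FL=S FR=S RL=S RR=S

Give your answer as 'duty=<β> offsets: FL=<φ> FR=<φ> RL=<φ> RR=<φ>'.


duty β = stance ticks per leg = 8
FL: stance ticks = 8; W→S at t=10 → φ=2
FR: stance ticks = 8; W→S at t=6 → φ=6
RL: stance ticks = 8; W→S at t=4 → φ=8
RR: stance ticks = 8; W→S at t=10 → φ=2

duty=8 offsets: FL=2 FR=6 RL=8 RR=2


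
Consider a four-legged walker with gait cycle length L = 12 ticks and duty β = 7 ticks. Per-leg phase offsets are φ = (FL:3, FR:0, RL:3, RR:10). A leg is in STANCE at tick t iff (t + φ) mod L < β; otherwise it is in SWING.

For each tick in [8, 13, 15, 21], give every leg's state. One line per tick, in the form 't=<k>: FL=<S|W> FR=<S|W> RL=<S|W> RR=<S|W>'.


t=8: phase=(11,8,11,6) vs β=7 → FL=W FR=W RL=W RR=S
t=13: phase=(4,1,4,11) vs β=7 → FL=S FR=S RL=S RR=W
t=15: phase=(6,3,6,1) vs β=7 → FL=S FR=S RL=S RR=S
t=21: phase=(0,9,0,7) vs β=7 → FL=S FR=W RL=S RR=W

t=8: FL=W FR=W RL=W RR=S
t=13: FL=S FR=S RL=S RR=W
t=15: FL=S FR=S RL=S RR=S
t=21: FL=S FR=W RL=S RR=W


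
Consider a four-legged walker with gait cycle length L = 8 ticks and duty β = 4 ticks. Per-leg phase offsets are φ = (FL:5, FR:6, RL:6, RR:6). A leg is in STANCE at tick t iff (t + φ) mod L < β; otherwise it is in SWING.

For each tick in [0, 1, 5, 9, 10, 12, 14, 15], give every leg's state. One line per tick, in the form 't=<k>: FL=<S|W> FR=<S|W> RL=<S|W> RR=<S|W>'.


t=0: phase=(5,6,6,6) vs β=4 → FL=W FR=W RL=W RR=W
t=1: phase=(6,7,7,7) vs β=4 → FL=W FR=W RL=W RR=W
t=5: phase=(2,3,3,3) vs β=4 → FL=S FR=S RL=S RR=S
t=9: phase=(6,7,7,7) vs β=4 → FL=W FR=W RL=W RR=W
t=10: phase=(7,0,0,0) vs β=4 → FL=W FR=S RL=S RR=S
t=12: phase=(1,2,2,2) vs β=4 → FL=S FR=S RL=S RR=S
t=14: phase=(3,4,4,4) vs β=4 → FL=S FR=W RL=W RR=W
t=15: phase=(4,5,5,5) vs β=4 → FL=W FR=W RL=W RR=W

t=0: FL=W FR=W RL=W RR=W
t=1: FL=W FR=W RL=W RR=W
t=5: FL=S FR=S RL=S RR=S
t=9: FL=W FR=W RL=W RR=W
t=10: FL=W FR=S RL=S RR=S
t=12: FL=S FR=S RL=S RR=S
t=14: FL=S FR=W RL=W RR=W
t=15: FL=W FR=W RL=W RR=W


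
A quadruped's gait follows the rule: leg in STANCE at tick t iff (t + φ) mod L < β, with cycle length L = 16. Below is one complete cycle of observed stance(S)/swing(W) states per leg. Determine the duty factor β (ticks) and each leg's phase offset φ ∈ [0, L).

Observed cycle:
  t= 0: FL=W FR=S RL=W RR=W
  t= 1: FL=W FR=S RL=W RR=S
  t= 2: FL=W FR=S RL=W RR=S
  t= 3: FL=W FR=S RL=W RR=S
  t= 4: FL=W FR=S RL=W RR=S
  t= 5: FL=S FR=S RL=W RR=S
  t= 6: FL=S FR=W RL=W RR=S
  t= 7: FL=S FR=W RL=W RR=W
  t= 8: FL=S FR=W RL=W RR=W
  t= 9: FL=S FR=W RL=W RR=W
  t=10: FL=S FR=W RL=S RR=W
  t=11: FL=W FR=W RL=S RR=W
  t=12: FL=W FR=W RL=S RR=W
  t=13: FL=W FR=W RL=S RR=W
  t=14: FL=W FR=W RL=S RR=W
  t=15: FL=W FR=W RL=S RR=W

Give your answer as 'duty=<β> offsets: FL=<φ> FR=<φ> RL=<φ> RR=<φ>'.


duty β = stance ticks per leg = 6
FL: stance ticks = 6; W→S at t=5 → φ=11
FR: stance ticks = 6; W→S at t=0 → φ=0
RL: stance ticks = 6; W→S at t=10 → φ=6
RR: stance ticks = 6; W→S at t=1 → φ=15

duty=6 offsets: FL=11 FR=0 RL=6 RR=15


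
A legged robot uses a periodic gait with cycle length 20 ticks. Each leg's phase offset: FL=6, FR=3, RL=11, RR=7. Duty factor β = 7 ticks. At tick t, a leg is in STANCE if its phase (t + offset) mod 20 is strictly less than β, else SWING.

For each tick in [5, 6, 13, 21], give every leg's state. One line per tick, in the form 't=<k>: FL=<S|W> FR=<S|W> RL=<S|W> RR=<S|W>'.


t=5: FL=W FR=W RL=W RR=W
t=6: FL=W FR=W RL=W RR=W
t=13: FL=W FR=W RL=S RR=S
t=21: FL=W FR=S RL=W RR=W

t=5: phase=(11,8,16,12) vs β=7 → FL=W FR=W RL=W RR=W
t=6: phase=(12,9,17,13) vs β=7 → FL=W FR=W RL=W RR=W
t=13: phase=(19,16,4,0) vs β=7 → FL=W FR=W RL=S RR=S
t=21: phase=(7,4,12,8) vs β=7 → FL=W FR=S RL=W RR=W


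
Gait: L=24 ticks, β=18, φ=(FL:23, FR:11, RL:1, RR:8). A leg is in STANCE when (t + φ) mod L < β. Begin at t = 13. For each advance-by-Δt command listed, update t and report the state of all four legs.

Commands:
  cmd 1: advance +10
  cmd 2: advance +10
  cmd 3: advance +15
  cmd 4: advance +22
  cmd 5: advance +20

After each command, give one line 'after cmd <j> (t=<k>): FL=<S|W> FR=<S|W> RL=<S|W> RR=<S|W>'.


start t=13: FL=S FR=S RL=S RR=W
cmd 1: advance +10 → t=23, phase=(22,10,0,7) → FL=W FR=S RL=S RR=S
cmd 2: advance +10 → t=33, phase=(8,20,10,17) → FL=S FR=W RL=S RR=S
cmd 3: advance +15 → t=48, phase=(23,11,1,8) → FL=W FR=S RL=S RR=S
cmd 4: advance +22 → t=70, phase=(21,9,23,6) → FL=W FR=S RL=W RR=S
cmd 5: advance +20 → t=90, phase=(17,5,19,2) → FL=S FR=S RL=W RR=S

after cmd 1 (t=23): FL=W FR=S RL=S RR=S
after cmd 2 (t=33): FL=S FR=W RL=S RR=S
after cmd 3 (t=48): FL=W FR=S RL=S RR=S
after cmd 4 (t=70): FL=W FR=S RL=W RR=S
after cmd 5 (t=90): FL=S FR=S RL=W RR=S


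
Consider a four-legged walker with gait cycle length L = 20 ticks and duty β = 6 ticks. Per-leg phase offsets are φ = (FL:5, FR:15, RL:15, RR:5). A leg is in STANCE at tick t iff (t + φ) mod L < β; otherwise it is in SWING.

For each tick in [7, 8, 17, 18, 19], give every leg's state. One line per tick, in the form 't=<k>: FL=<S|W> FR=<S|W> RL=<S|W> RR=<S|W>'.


t=7: phase=(12,2,2,12) vs β=6 → FL=W FR=S RL=S RR=W
t=8: phase=(13,3,3,13) vs β=6 → FL=W FR=S RL=S RR=W
t=17: phase=(2,12,12,2) vs β=6 → FL=S FR=W RL=W RR=S
t=18: phase=(3,13,13,3) vs β=6 → FL=S FR=W RL=W RR=S
t=19: phase=(4,14,14,4) vs β=6 → FL=S FR=W RL=W RR=S

t=7: FL=W FR=S RL=S RR=W
t=8: FL=W FR=S RL=S RR=W
t=17: FL=S FR=W RL=W RR=S
t=18: FL=S FR=W RL=W RR=S
t=19: FL=S FR=W RL=W RR=S


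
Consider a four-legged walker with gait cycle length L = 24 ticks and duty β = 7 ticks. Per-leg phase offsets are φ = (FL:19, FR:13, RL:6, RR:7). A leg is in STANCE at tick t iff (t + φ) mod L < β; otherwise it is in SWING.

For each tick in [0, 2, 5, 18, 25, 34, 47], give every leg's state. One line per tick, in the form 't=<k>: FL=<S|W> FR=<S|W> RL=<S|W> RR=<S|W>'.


t=0: FL=W FR=W RL=S RR=W
t=2: FL=W FR=W RL=W RR=W
t=5: FL=S FR=W RL=W RR=W
t=18: FL=W FR=W RL=S RR=S
t=25: FL=W FR=W RL=W RR=W
t=34: FL=S FR=W RL=W RR=W
t=47: FL=W FR=W RL=S RR=S

t=0: phase=(19,13,6,7) vs β=7 → FL=W FR=W RL=S RR=W
t=2: phase=(21,15,8,9) vs β=7 → FL=W FR=W RL=W RR=W
t=5: phase=(0,18,11,12) vs β=7 → FL=S FR=W RL=W RR=W
t=18: phase=(13,7,0,1) vs β=7 → FL=W FR=W RL=S RR=S
t=25: phase=(20,14,7,8) vs β=7 → FL=W FR=W RL=W RR=W
t=34: phase=(5,23,16,17) vs β=7 → FL=S FR=W RL=W RR=W
t=47: phase=(18,12,5,6) vs β=7 → FL=W FR=W RL=S RR=S


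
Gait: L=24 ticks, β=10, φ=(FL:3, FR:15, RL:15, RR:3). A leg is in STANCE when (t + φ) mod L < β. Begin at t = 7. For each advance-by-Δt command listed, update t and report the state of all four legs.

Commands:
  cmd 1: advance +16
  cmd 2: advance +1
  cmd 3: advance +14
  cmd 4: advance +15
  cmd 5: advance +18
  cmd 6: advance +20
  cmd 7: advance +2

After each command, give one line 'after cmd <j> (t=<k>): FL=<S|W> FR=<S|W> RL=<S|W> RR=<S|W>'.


after cmd 1 (t=23): FL=S FR=W RL=W RR=S
after cmd 2 (t=24): FL=S FR=W RL=W RR=S
after cmd 3 (t=38): FL=W FR=S RL=S RR=W
after cmd 4 (t=53): FL=S FR=W RL=W RR=S
after cmd 5 (t=71): FL=S FR=W RL=W RR=S
after cmd 6 (t=91): FL=W FR=W RL=W RR=W
after cmd 7 (t=93): FL=S FR=W RL=W RR=S

start t=7: FL=W FR=W RL=W RR=W
cmd 1: advance +16 → t=23, phase=(2,14,14,2) → FL=S FR=W RL=W RR=S
cmd 2: advance +1 → t=24, phase=(3,15,15,3) → FL=S FR=W RL=W RR=S
cmd 3: advance +14 → t=38, phase=(17,5,5,17) → FL=W FR=S RL=S RR=W
cmd 4: advance +15 → t=53, phase=(8,20,20,8) → FL=S FR=W RL=W RR=S
cmd 5: advance +18 → t=71, phase=(2,14,14,2) → FL=S FR=W RL=W RR=S
cmd 6: advance +20 → t=91, phase=(22,10,10,22) → FL=W FR=W RL=W RR=W
cmd 7: advance +2 → t=93, phase=(0,12,12,0) → FL=S FR=W RL=W RR=S


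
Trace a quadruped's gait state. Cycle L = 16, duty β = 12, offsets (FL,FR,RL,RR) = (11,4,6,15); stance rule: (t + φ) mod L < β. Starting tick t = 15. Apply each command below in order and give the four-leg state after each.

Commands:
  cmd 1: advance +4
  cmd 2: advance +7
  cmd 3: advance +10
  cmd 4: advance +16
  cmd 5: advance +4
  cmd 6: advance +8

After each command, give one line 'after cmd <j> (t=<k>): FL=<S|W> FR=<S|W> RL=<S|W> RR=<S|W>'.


start t=15: FL=S FR=S RL=S RR=W
cmd 1: advance +4 → t=19, phase=(14,7,9,2) → FL=W FR=S RL=S RR=S
cmd 2: advance +7 → t=26, phase=(5,14,0,9) → FL=S FR=W RL=S RR=S
cmd 3: advance +10 → t=36, phase=(15,8,10,3) → FL=W FR=S RL=S RR=S
cmd 4: advance +16 → t=52, phase=(15,8,10,3) → FL=W FR=S RL=S RR=S
cmd 5: advance +4 → t=56, phase=(3,12,14,7) → FL=S FR=W RL=W RR=S
cmd 6: advance +8 → t=64, phase=(11,4,6,15) → FL=S FR=S RL=S RR=W

after cmd 1 (t=19): FL=W FR=S RL=S RR=S
after cmd 2 (t=26): FL=S FR=W RL=S RR=S
after cmd 3 (t=36): FL=W FR=S RL=S RR=S
after cmd 4 (t=52): FL=W FR=S RL=S RR=S
after cmd 5 (t=56): FL=S FR=W RL=W RR=S
after cmd 6 (t=64): FL=S FR=S RL=S RR=W


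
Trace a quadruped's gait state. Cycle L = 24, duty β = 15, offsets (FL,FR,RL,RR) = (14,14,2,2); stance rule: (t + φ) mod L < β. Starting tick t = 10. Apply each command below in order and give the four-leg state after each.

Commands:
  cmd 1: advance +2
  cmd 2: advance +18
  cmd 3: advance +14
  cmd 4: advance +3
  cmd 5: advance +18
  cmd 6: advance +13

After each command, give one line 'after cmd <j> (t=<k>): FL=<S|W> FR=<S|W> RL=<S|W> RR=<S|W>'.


after cmd 1 (t=12): FL=S FR=S RL=S RR=S
after cmd 2 (t=30): FL=W FR=W RL=S RR=S
after cmd 3 (t=44): FL=S FR=S RL=W RR=W
after cmd 4 (t=47): FL=S FR=S RL=S RR=S
after cmd 5 (t=65): FL=S FR=S RL=W RR=W
after cmd 6 (t=78): FL=W FR=W RL=S RR=S

start t=10: FL=S FR=S RL=S RR=S
cmd 1: advance +2 → t=12, phase=(2,2,14,14) → FL=S FR=S RL=S RR=S
cmd 2: advance +18 → t=30, phase=(20,20,8,8) → FL=W FR=W RL=S RR=S
cmd 3: advance +14 → t=44, phase=(10,10,22,22) → FL=S FR=S RL=W RR=W
cmd 4: advance +3 → t=47, phase=(13,13,1,1) → FL=S FR=S RL=S RR=S
cmd 5: advance +18 → t=65, phase=(7,7,19,19) → FL=S FR=S RL=W RR=W
cmd 6: advance +13 → t=78, phase=(20,20,8,8) → FL=W FR=W RL=S RR=S


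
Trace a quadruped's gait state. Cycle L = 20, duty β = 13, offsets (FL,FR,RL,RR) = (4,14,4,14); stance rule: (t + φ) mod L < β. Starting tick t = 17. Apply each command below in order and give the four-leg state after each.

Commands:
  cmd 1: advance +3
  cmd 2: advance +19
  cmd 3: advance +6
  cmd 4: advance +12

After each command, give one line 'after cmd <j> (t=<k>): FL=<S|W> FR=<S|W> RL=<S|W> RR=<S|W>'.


start t=17: FL=S FR=S RL=S RR=S
cmd 1: advance +3 → t=20, phase=(4,14,4,14) → FL=S FR=W RL=S RR=W
cmd 2: advance +19 → t=39, phase=(3,13,3,13) → FL=S FR=W RL=S RR=W
cmd 3: advance +6 → t=45, phase=(9,19,9,19) → FL=S FR=W RL=S RR=W
cmd 4: advance +12 → t=57, phase=(1,11,1,11) → FL=S FR=S RL=S RR=S

after cmd 1 (t=20): FL=S FR=W RL=S RR=W
after cmd 2 (t=39): FL=S FR=W RL=S RR=W
after cmd 3 (t=45): FL=S FR=W RL=S RR=W
after cmd 4 (t=57): FL=S FR=S RL=S RR=S


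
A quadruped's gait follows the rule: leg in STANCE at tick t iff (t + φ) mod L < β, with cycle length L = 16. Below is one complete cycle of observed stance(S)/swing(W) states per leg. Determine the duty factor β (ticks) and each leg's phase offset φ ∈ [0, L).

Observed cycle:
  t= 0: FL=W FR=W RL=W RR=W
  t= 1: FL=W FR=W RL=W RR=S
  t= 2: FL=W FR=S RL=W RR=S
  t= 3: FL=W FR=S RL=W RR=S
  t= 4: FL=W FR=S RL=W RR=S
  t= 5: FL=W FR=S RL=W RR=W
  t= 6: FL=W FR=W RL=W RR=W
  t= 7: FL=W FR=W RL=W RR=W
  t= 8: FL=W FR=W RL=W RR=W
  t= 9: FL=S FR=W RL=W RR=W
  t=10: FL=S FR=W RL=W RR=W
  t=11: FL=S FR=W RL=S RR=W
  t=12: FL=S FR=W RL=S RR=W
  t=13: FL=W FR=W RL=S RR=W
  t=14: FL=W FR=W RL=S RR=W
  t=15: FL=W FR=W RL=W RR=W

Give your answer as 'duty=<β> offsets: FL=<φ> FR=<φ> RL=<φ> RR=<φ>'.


duty=4 offsets: FL=7 FR=14 RL=5 RR=15

duty β = stance ticks per leg = 4
FL: stance ticks = 4; W→S at t=9 → φ=7
FR: stance ticks = 4; W→S at t=2 → φ=14
RL: stance ticks = 4; W→S at t=11 → φ=5
RR: stance ticks = 4; W→S at t=1 → φ=15


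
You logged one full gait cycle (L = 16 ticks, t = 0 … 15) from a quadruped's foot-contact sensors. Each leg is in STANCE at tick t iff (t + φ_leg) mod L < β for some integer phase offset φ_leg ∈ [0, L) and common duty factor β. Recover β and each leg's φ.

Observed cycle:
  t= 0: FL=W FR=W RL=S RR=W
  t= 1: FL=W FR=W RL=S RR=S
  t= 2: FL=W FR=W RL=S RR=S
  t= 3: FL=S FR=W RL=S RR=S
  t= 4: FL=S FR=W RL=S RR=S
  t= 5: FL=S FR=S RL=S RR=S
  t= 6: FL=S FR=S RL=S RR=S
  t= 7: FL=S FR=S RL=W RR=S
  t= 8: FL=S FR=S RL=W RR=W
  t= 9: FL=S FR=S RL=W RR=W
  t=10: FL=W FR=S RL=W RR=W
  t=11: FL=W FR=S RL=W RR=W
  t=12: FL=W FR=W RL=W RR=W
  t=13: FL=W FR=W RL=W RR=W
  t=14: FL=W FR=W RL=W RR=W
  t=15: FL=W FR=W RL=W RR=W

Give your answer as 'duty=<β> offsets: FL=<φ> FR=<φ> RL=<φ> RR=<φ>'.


duty=7 offsets: FL=13 FR=11 RL=0 RR=15

duty β = stance ticks per leg = 7
FL: stance ticks = 7; W→S at t=3 → φ=13
FR: stance ticks = 7; W→S at t=5 → φ=11
RL: stance ticks = 7; W→S at t=0 → φ=0
RR: stance ticks = 7; W→S at t=1 → φ=15


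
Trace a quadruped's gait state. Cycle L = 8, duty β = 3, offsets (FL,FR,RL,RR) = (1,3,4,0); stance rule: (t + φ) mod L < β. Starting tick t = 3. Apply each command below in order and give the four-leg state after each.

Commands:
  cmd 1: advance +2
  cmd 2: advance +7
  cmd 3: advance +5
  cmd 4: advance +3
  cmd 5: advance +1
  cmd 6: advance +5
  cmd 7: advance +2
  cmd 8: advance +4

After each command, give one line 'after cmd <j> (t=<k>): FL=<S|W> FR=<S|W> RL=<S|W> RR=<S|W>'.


start t=3: FL=W FR=W RL=W RR=W
cmd 1: advance +2 → t=5, phase=(6,0,1,5) → FL=W FR=S RL=S RR=W
cmd 2: advance +7 → t=12, phase=(5,7,0,4) → FL=W FR=W RL=S RR=W
cmd 3: advance +5 → t=17, phase=(2,4,5,1) → FL=S FR=W RL=W RR=S
cmd 4: advance +3 → t=20, phase=(5,7,0,4) → FL=W FR=W RL=S RR=W
cmd 5: advance +1 → t=21, phase=(6,0,1,5) → FL=W FR=S RL=S RR=W
cmd 6: advance +5 → t=26, phase=(3,5,6,2) → FL=W FR=W RL=W RR=S
cmd 7: advance +2 → t=28, phase=(5,7,0,4) → FL=W FR=W RL=S RR=W
cmd 8: advance +4 → t=32, phase=(1,3,4,0) → FL=S FR=W RL=W RR=S

after cmd 1 (t=5): FL=W FR=S RL=S RR=W
after cmd 2 (t=12): FL=W FR=W RL=S RR=W
after cmd 3 (t=17): FL=S FR=W RL=W RR=S
after cmd 4 (t=20): FL=W FR=W RL=S RR=W
after cmd 5 (t=21): FL=W FR=S RL=S RR=W
after cmd 6 (t=26): FL=W FR=W RL=W RR=S
after cmd 7 (t=28): FL=W FR=W RL=S RR=W
after cmd 8 (t=32): FL=S FR=W RL=W RR=S


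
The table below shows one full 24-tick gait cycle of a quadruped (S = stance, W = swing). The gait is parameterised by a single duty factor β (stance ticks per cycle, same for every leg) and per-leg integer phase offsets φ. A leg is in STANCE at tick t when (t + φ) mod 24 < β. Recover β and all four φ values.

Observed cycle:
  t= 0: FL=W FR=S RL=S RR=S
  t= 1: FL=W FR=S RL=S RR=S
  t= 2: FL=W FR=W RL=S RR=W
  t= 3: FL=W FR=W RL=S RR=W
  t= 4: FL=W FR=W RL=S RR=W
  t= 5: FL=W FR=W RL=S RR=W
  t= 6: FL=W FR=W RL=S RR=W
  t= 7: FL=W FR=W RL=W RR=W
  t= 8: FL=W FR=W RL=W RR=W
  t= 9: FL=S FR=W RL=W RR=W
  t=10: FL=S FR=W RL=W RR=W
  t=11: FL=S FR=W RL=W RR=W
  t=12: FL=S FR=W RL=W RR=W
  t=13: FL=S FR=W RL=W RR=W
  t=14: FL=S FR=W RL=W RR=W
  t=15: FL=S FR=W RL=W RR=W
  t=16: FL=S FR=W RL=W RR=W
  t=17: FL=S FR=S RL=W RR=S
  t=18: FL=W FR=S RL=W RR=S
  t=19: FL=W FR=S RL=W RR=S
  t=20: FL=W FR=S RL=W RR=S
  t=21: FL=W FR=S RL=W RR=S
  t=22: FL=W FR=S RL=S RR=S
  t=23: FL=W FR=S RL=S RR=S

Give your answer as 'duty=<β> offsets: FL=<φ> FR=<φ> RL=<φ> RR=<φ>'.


duty β = stance ticks per leg = 9
FL: stance ticks = 9; W→S at t=9 → φ=15
FR: stance ticks = 9; W→S at t=17 → φ=7
RL: stance ticks = 9; W→S at t=22 → φ=2
RR: stance ticks = 9; W→S at t=17 → φ=7

duty=9 offsets: FL=15 FR=7 RL=2 RR=7
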